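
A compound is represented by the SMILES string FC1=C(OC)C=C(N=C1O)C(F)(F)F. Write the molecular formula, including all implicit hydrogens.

C7H5F4NO2

Walk through each heavy atom and fill implicit hydrogens from standard valence (C 4, N 3, O 2, S 2, halogen 1):
  atom 1: F (halogen, monovalent) → 0 H
  atom 2: C, bond orders sum to 4 (valence 4) → 0 H
  atom 3: C, bond orders sum to 4 (valence 4) → 0 H
  atom 4: O, bond orders sum to 2 (valence 2) → 0 H
  atom 5: C, bond orders sum to 1 (valence 4) → 3 H
  atom 6: C, bond orders sum to 3 (valence 4) → 1 H
  atom 7: C, bond orders sum to 4 (valence 4) → 0 H
  atom 8: N, bond orders sum to 3 (valence 3) → 0 H
  atom 9: C, bond orders sum to 4 (valence 4) → 0 H
  atom 10: O, bond orders sum to 1 (valence 2) → 1 H
  atom 11: C, bond orders sum to 4 (valence 4) → 0 H
  atom 12: F (halogen, monovalent) → 0 H
  atom 13: F (halogen, monovalent) → 0 H
  atom 14: F (halogen, monovalent) → 0 H
Totals → C:7, H:5, F:4, N:1, O:2.
In Hill order: C7H5F4NO2.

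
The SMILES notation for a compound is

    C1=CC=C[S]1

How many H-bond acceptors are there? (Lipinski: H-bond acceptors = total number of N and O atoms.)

N atoms: 0; O atoms: 0.
Lipinski HBA = 0 + 0 = 0.

0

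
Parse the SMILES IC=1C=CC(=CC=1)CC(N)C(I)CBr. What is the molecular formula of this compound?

C10H12BrI2N

Walk through each heavy atom and fill implicit hydrogens from standard valence (C 4, N 3, O 2, S 2, halogen 1):
  atom 1: I (halogen, monovalent) → 0 H
  atom 2: C, bond orders sum to 4 (valence 4) → 0 H
  atom 3: C, bond orders sum to 3 (valence 4) → 1 H
  atom 4: C, bond orders sum to 3 (valence 4) → 1 H
  atom 5: C, bond orders sum to 4 (valence 4) → 0 H
  atom 6: C, bond orders sum to 3 (valence 4) → 1 H
  atom 7: C, bond orders sum to 3 (valence 4) → 1 H
  atom 8: C, bond orders sum to 2 (valence 4) → 2 H
  atom 9: C, bond orders sum to 3 (valence 4) → 1 H
  atom 10: N, bond orders sum to 1 (valence 3) → 2 H
  atom 11: C, bond orders sum to 3 (valence 4) → 1 H
  atom 12: I (halogen, monovalent) → 0 H
  atom 13: C, bond orders sum to 2 (valence 4) → 2 H
  atom 14: Br (halogen, monovalent) → 0 H
Totals → C:10, H:12, Br:1, I:2, N:1.
In Hill order: C10H12BrI2N.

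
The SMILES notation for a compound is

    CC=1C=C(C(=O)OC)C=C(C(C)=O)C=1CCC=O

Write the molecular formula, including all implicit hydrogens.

C14H16O4

Walk through each heavy atom and fill implicit hydrogens from standard valence (C 4, N 3, O 2, S 2, halogen 1):
  atom 1: C, bond orders sum to 1 (valence 4) → 3 H
  atom 2: C, bond orders sum to 4 (valence 4) → 0 H
  atom 3: C, bond orders sum to 3 (valence 4) → 1 H
  atom 4: C, bond orders sum to 4 (valence 4) → 0 H
  atom 5: C, bond orders sum to 4 (valence 4) → 0 H
  atom 6: O, bond orders sum to 2 (valence 2) → 0 H
  atom 7: O, bond orders sum to 2 (valence 2) → 0 H
  atom 8: C, bond orders sum to 1 (valence 4) → 3 H
  atom 9: C, bond orders sum to 3 (valence 4) → 1 H
  atom 10: C, bond orders sum to 4 (valence 4) → 0 H
  atom 11: C, bond orders sum to 4 (valence 4) → 0 H
  atom 12: C, bond orders sum to 1 (valence 4) → 3 H
  atom 13: O, bond orders sum to 2 (valence 2) → 0 H
  atom 14: C, bond orders sum to 4 (valence 4) → 0 H
  atom 15: C, bond orders sum to 2 (valence 4) → 2 H
  atom 16: C, bond orders sum to 2 (valence 4) → 2 H
  atom 17: C, bond orders sum to 3 (valence 4) → 1 H
  atom 18: O, bond orders sum to 2 (valence 2) → 0 H
Totals → C:14, H:16, O:4.
In Hill order: C14H16O4.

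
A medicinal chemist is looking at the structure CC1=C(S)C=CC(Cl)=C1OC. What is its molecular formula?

Walk through each heavy atom and fill implicit hydrogens from standard valence (C 4, N 3, O 2, S 2, halogen 1):
  atom 1: C, bond orders sum to 1 (valence 4) → 3 H
  atom 2: C, bond orders sum to 4 (valence 4) → 0 H
  atom 3: C, bond orders sum to 4 (valence 4) → 0 H
  atom 4: S, bond orders sum to 1 (valence 2) → 1 H
  atom 5: C, bond orders sum to 3 (valence 4) → 1 H
  atom 6: C, bond orders sum to 3 (valence 4) → 1 H
  atom 7: C, bond orders sum to 4 (valence 4) → 0 H
  atom 8: Cl (halogen, monovalent) → 0 H
  atom 9: C, bond orders sum to 4 (valence 4) → 0 H
  atom 10: O, bond orders sum to 2 (valence 2) → 0 H
  atom 11: C, bond orders sum to 1 (valence 4) → 3 H
Totals → C:8, H:9, Cl:1, O:1, S:1.

C8H9ClOS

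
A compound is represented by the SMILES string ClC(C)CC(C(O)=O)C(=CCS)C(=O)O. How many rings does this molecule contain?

0

In SMILES, each pair of matching ring-closure digits denotes one ring-closing bond; the number of such bonds equals the number of independent rings.
Ring-closure bonds here: 0.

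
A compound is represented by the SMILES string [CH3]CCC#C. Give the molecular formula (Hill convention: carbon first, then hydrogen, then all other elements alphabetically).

Walk through each heavy atom and fill implicit hydrogens from standard valence (C 4, N 3, O 2, S 2, halogen 1):
  atom 1: C with explicit H count 3
  atom 2: C, bond orders sum to 2 (valence 4) → 2 H
  atom 3: C, bond orders sum to 2 (valence 4) → 2 H
  atom 4: C, bond orders sum to 4 (valence 4) → 0 H
  atom 5: C, bond orders sum to 3 (valence 4) → 1 H
Totals → C:5, H:8.

C5H8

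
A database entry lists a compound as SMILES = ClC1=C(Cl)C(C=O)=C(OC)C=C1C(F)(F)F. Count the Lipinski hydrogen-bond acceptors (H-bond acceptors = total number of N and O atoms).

N atoms: 0; O atoms: 2.
Lipinski HBA = 0 + 2 = 2.

2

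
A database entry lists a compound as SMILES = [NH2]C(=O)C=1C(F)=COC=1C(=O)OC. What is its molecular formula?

Walk through each heavy atom and fill implicit hydrogens from standard valence (C 4, N 3, O 2, S 2, halogen 1):
  atom 1: N with explicit H count 2
  atom 2: C, bond orders sum to 4 (valence 4) → 0 H
  atom 3: O, bond orders sum to 2 (valence 2) → 0 H
  atom 4: C, bond orders sum to 4 (valence 4) → 0 H
  atom 5: C, bond orders sum to 4 (valence 4) → 0 H
  atom 6: F (halogen, monovalent) → 0 H
  atom 7: C, bond orders sum to 3 (valence 4) → 1 H
  atom 8: O, bond orders sum to 2 (valence 2) → 0 H
  atom 9: C, bond orders sum to 4 (valence 4) → 0 H
  atom 10: C, bond orders sum to 4 (valence 4) → 0 H
  atom 11: O, bond orders sum to 2 (valence 2) → 0 H
  atom 12: O, bond orders sum to 2 (valence 2) → 0 H
  atom 13: C, bond orders sum to 1 (valence 4) → 3 H
Totals → C:7, H:6, F:1, N:1, O:4.
In Hill order: C7H6FNO4.

C7H6FNO4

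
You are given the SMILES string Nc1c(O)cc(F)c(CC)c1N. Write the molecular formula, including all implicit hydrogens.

Walk through each heavy atom and fill implicit hydrogens from standard valence (C 4, N 3, O 2, S 2, halogen 1); for lowercase aromatic atoms, an aromatic c carries 1 H when it has two neighbours and 0 H with three, and aromatic n carries 0 H:
  atom 1: N, bond orders sum to 1 (valence 3) → 2 H
  atom 2: aromatic c, 3 neighbours → 0 H
  atom 3: aromatic c, 3 neighbours → 0 H
  atom 4: O, bond orders sum to 1 (valence 2) → 1 H
  atom 5: aromatic c, 2 neighbours → 1 H
  atom 6: aromatic c, 3 neighbours → 0 H
  atom 7: F (halogen, monovalent) → 0 H
  atom 8: aromatic c, 3 neighbours → 0 H
  atom 9: C, bond orders sum to 2 (valence 4) → 2 H
  atom 10: C, bond orders sum to 1 (valence 4) → 3 H
  atom 11: aromatic c, 3 neighbours → 0 H
  atom 12: N, bond orders sum to 1 (valence 3) → 2 H
Totals → C:8, H:11, F:1, N:2, O:1.
In Hill order: C8H11FN2O.

C8H11FN2O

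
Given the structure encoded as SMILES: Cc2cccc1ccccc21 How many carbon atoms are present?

11

Count every carbon token in the SMILES (each C, including those in ring-closure positions and inside branches).
Carbon count: 11.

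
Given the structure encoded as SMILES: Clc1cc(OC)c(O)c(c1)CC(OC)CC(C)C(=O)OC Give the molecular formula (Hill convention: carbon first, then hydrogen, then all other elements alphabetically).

Walk through each heavy atom and fill implicit hydrogens from standard valence (C 4, N 3, O 2, S 2, halogen 1); for lowercase aromatic atoms, an aromatic c carries 1 H when it has two neighbours and 0 H with three, and aromatic n carries 0 H:
  atom 1: Cl (halogen, monovalent) → 0 H
  atom 2: aromatic c, 3 neighbours → 0 H
  atom 3: aromatic c, 2 neighbours → 1 H
  atom 4: aromatic c, 3 neighbours → 0 H
  atom 5: O, bond orders sum to 2 (valence 2) → 0 H
  atom 6: C, bond orders sum to 1 (valence 4) → 3 H
  atom 7: aromatic c, 3 neighbours → 0 H
  atom 8: O, bond orders sum to 1 (valence 2) → 1 H
  atom 9: aromatic c, 3 neighbours → 0 H
  atom 10: aromatic c, 2 neighbours → 1 H
  atom 11: C, bond orders sum to 2 (valence 4) → 2 H
  atom 12: C, bond orders sum to 3 (valence 4) → 1 H
  atom 13: O, bond orders sum to 2 (valence 2) → 0 H
  atom 14: C, bond orders sum to 1 (valence 4) → 3 H
  atom 15: C, bond orders sum to 2 (valence 4) → 2 H
  atom 16: C, bond orders sum to 3 (valence 4) → 1 H
  atom 17: C, bond orders sum to 1 (valence 4) → 3 H
  atom 18: C, bond orders sum to 4 (valence 4) → 0 H
  atom 19: O, bond orders sum to 2 (valence 2) → 0 H
  atom 20: O, bond orders sum to 2 (valence 2) → 0 H
  atom 21: C, bond orders sum to 1 (valence 4) → 3 H
Totals → C:15, H:21, Cl:1, O:5.

C15H21ClO5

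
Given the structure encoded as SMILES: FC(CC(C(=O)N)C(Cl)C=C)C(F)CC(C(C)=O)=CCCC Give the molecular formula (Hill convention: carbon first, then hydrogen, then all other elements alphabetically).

Walk through each heavy atom and fill implicit hydrogens from standard valence (C 4, N 3, O 2, S 2, halogen 1):
  atom 1: F (halogen, monovalent) → 0 H
  atom 2: C, bond orders sum to 3 (valence 4) → 1 H
  atom 3: C, bond orders sum to 2 (valence 4) → 2 H
  atom 4: C, bond orders sum to 3 (valence 4) → 1 H
  atom 5: C, bond orders sum to 4 (valence 4) → 0 H
  atom 6: O, bond orders sum to 2 (valence 2) → 0 H
  atom 7: N, bond orders sum to 1 (valence 3) → 2 H
  atom 8: C, bond orders sum to 3 (valence 4) → 1 H
  atom 9: Cl (halogen, monovalent) → 0 H
  atom 10: C, bond orders sum to 3 (valence 4) → 1 H
  atom 11: C, bond orders sum to 2 (valence 4) → 2 H
  atom 12: C, bond orders sum to 3 (valence 4) → 1 H
  atom 13: F (halogen, monovalent) → 0 H
  atom 14: C, bond orders sum to 2 (valence 4) → 2 H
  atom 15: C, bond orders sum to 4 (valence 4) → 0 H
  atom 16: C, bond orders sum to 4 (valence 4) → 0 H
  atom 17: C, bond orders sum to 1 (valence 4) → 3 H
  atom 18: O, bond orders sum to 2 (valence 2) → 0 H
  atom 19: C, bond orders sum to 3 (valence 4) → 1 H
  atom 20: C, bond orders sum to 2 (valence 4) → 2 H
  atom 21: C, bond orders sum to 2 (valence 4) → 2 H
  atom 22: C, bond orders sum to 1 (valence 4) → 3 H
Totals → C:16, H:24, Cl:1, F:2, N:1, O:2.

C16H24ClF2NO2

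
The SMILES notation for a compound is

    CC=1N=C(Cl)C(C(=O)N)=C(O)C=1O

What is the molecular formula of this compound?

Walk through each heavy atom and fill implicit hydrogens from standard valence (C 4, N 3, O 2, S 2, halogen 1):
  atom 1: C, bond orders sum to 1 (valence 4) → 3 H
  atom 2: C, bond orders sum to 4 (valence 4) → 0 H
  atom 3: N, bond orders sum to 3 (valence 3) → 0 H
  atom 4: C, bond orders sum to 4 (valence 4) → 0 H
  atom 5: Cl (halogen, monovalent) → 0 H
  atom 6: C, bond orders sum to 4 (valence 4) → 0 H
  atom 7: C, bond orders sum to 4 (valence 4) → 0 H
  atom 8: O, bond orders sum to 2 (valence 2) → 0 H
  atom 9: N, bond orders sum to 1 (valence 3) → 2 H
  atom 10: C, bond orders sum to 4 (valence 4) → 0 H
  atom 11: O, bond orders sum to 1 (valence 2) → 1 H
  atom 12: C, bond orders sum to 4 (valence 4) → 0 H
  atom 13: O, bond orders sum to 1 (valence 2) → 1 H
Totals → C:7, H:7, Cl:1, N:2, O:3.
In Hill order: C7H7ClN2O3.

C7H7ClN2O3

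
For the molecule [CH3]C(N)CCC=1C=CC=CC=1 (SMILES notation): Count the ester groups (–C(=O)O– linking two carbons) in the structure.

0

Scan the SMILES for the ester motif — none present.
Groups that are present: 1 primary amine.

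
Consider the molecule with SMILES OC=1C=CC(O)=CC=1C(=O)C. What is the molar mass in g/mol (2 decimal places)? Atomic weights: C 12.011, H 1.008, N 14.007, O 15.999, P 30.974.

First, the molecular formula is C8H8O3 (counting implicit H from valence).
  C: 8 × 12.011 = 96.088
  H: 8 × 1.008 = 8.064
  O: 3 × 15.999 = 47.997
Sum: 8×12.011 + 8×1.008 + 3×15.999 = 152.149 → 152.15 g/mol.

152.15 g/mol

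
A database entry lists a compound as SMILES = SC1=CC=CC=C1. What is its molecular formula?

Walk through each heavy atom and fill implicit hydrogens from standard valence (C 4, N 3, O 2, S 2, halogen 1):
  atom 1: S, bond orders sum to 1 (valence 2) → 1 H
  atom 2: C, bond orders sum to 4 (valence 4) → 0 H
  atom 3: C, bond orders sum to 3 (valence 4) → 1 H
  atom 4: C, bond orders sum to 3 (valence 4) → 1 H
  atom 5: C, bond orders sum to 3 (valence 4) → 1 H
  atom 6: C, bond orders sum to 3 (valence 4) → 1 H
  atom 7: C, bond orders sum to 3 (valence 4) → 1 H
Totals → C:6, H:6, S:1.
In Hill order: C6H6S.

C6H6S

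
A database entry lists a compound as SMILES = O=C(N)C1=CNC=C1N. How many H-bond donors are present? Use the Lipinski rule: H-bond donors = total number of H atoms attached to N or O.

Donors: find every N or O and count the H atoms it carries.
  atom 1 (O): bond orders sum to 2 → 0 H
  atom 3 (N): bond orders sum to 1 → 2 H
  atom 6 (N): bond orders sum to 2 → 1 H
  atom 9 (N): bond orders sum to 1 → 2 H
Lipinski HBD = 5.

5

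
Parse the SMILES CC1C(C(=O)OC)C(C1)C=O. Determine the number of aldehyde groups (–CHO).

The aldehyde motif appears at heavy-atom position 10 in the SMILES.
Other groups present: 1 ester.
Aldehyde count: 1.

1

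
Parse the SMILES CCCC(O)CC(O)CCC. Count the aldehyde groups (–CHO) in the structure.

Scan the SMILES for the aldehyde motif — none present.
Groups that are present: 2 hydroxyl.

0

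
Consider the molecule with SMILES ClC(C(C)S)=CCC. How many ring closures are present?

In SMILES, each pair of matching ring-closure digits denotes one ring-closing bond; the number of such bonds equals the number of independent rings.
Ring-closure bonds here: 0.

0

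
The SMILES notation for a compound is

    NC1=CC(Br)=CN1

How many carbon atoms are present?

4

Count every carbon token in the SMILES (each C, including those in ring-closure positions and inside branches).
Carbon count: 4.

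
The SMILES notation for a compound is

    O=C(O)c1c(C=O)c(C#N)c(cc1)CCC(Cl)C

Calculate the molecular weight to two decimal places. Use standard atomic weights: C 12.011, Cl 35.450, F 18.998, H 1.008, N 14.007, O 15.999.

First, the molecular formula is C13H12ClNO3 (counting implicit H from valence).
  C: 13 × 12.011 = 156.143
  Cl: 1 × 35.450 = 35.450
  H: 12 × 1.008 = 12.096
  N: 1 × 14.007 = 14.007
  O: 3 × 15.999 = 47.997
Sum: 13×12.011 + 1×35.450 + 12×1.008 + 1×14.007 + 3×15.999 = 265.693 → 265.69 g/mol.

265.69 g/mol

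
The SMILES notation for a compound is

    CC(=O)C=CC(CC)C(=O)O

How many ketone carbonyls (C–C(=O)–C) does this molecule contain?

1

The ketone motif appears at heavy-atom position 2 in the SMILES.
Other groups present: 1 alkene, 1 carboxylic acid.
Ketone count: 1.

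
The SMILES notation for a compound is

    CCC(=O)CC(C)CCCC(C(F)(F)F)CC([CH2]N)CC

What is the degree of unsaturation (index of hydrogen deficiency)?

1

Molecular formula: C16H30F3NO.
DoU = (2C + 2 + N − H − X) / 2, where X is the halogen count and O/S are ignored.
    = (2·16 + 2 + 1 − 30 − 3) / 2 = 2 / 2 = 1.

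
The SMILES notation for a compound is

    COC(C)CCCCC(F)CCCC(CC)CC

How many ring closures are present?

In SMILES, each pair of matching ring-closure digits denotes one ring-closing bond; the number of such bonds equals the number of independent rings.
Ring-closure bonds here: 0.

0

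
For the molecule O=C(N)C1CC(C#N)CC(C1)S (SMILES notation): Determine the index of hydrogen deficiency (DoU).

Degree of unsaturation = (number of rings) + (number of π bonds).
Ring closures in the SMILES: 1.
π bonds: 1 double bond (each 1 DoU), 1 triple bond (each 2 DoU) → 3 DoU from unsaturation.
Total DoU = 1 + 3 = 4.

4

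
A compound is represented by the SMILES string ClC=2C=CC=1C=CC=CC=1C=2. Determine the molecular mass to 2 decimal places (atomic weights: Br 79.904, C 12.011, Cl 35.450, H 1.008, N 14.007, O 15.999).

First, the molecular formula is C10H7Cl (counting implicit H from valence).
  C: 10 × 12.011 = 120.110
  Cl: 1 × 35.450 = 35.450
  H: 7 × 1.008 = 7.056
Sum: 10×12.011 + 1×35.450 + 7×1.008 = 162.616 → 162.62 g/mol.

162.62 g/mol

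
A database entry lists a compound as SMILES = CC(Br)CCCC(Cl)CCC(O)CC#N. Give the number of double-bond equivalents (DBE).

Molecular formula: C11H19BrClNO.
DoU = (2C + 2 + N − H − X) / 2, where X is the halogen count and O/S are ignored.
    = (2·11 + 2 + 1 − 19 − 2) / 2 = 4 / 2 = 2.

2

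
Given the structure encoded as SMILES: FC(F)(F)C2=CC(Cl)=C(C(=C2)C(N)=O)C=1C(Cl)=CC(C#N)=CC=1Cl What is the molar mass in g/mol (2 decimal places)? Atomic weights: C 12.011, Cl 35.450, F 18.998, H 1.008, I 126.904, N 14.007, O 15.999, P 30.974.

393.57 g/mol

First, the molecular formula is C15H6Cl3F3N2O (counting implicit H from valence).
  C: 15 × 12.011 = 180.165
  Cl: 3 × 35.450 = 106.350
  F: 3 × 18.998 = 56.994
  H: 6 × 1.008 = 6.048
  N: 2 × 14.007 = 28.014
  O: 1 × 15.999 = 15.999
Sum: 15×12.011 + 3×35.450 + 3×18.998 + 6×1.008 + 2×14.007 + 1×15.999 = 393.570 → 393.57 g/mol.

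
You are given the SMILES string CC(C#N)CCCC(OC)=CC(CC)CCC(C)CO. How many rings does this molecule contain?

In SMILES, each pair of matching ring-closure digits denotes one ring-closing bond; the number of such bonds equals the number of independent rings.
Ring-closure bonds here: 0.

0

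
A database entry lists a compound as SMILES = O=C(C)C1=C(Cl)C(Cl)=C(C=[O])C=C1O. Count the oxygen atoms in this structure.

Scan the SMILES for O atoms (remember two-letter symbols like Cl and Br are single atoms).
Oxygen count: 3.

3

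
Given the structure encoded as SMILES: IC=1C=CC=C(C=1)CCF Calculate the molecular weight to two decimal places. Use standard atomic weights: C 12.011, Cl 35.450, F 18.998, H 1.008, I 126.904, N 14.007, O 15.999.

250.05 g/mol

First, the molecular formula is C8H8FI (counting implicit H from valence).
  C: 8 × 12.011 = 96.088
  F: 1 × 18.998 = 18.998
  H: 8 × 1.008 = 8.064
  I: 1 × 126.904 = 126.904
Sum: 8×12.011 + 1×18.998 + 8×1.008 + 1×126.904 = 250.054 → 250.05 g/mol.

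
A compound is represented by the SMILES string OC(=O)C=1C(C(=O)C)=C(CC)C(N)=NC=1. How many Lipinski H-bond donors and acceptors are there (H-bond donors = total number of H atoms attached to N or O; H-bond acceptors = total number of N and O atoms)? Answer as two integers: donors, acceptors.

Donors: find every N or O and count the H atoms it carries.
  atom 1 (O): bond orders sum to 1 → 1 H
  atom 3 (O): bond orders sum to 2 → 0 H
  atom 7 (O): bond orders sum to 2 → 0 H
  atom 13 (N): bond orders sum to 1 → 2 H
  atom 14 (N): bond orders sum to 3 → 0 H
Lipinski HBD = 3.
Acceptors: N atoms = 2, O atoms = 3 → HBA = 5.

3, 5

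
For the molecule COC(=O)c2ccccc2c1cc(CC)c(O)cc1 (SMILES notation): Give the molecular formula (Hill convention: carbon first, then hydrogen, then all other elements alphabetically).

C16H16O3

Walk through each heavy atom and fill implicit hydrogens from standard valence (C 4, N 3, O 2, S 2, halogen 1); for lowercase aromatic atoms, an aromatic c carries 1 H when it has two neighbours and 0 H with three, and aromatic n carries 0 H:
  atom 1: C, bond orders sum to 1 (valence 4) → 3 H
  atom 2: O, bond orders sum to 2 (valence 2) → 0 H
  atom 3: C, bond orders sum to 4 (valence 4) → 0 H
  atom 4: O, bond orders sum to 2 (valence 2) → 0 H
  atom 5: aromatic c, 3 neighbours → 0 H
  atom 6: aromatic c, 2 neighbours → 1 H
  atom 7: aromatic c, 2 neighbours → 1 H
  atom 8: aromatic c, 2 neighbours → 1 H
  atom 9: aromatic c, 2 neighbours → 1 H
  atom 10: aromatic c, 3 neighbours → 0 H
  atom 11: aromatic c, 3 neighbours → 0 H
  atom 12: aromatic c, 2 neighbours → 1 H
  atom 13: aromatic c, 3 neighbours → 0 H
  atom 14: C, bond orders sum to 2 (valence 4) → 2 H
  atom 15: C, bond orders sum to 1 (valence 4) → 3 H
  atom 16: aromatic c, 3 neighbours → 0 H
  atom 17: O, bond orders sum to 1 (valence 2) → 1 H
  atom 18: aromatic c, 2 neighbours → 1 H
  atom 19: aromatic c, 2 neighbours → 1 H
Totals → C:16, H:16, O:3.
In Hill order: C16H16O3.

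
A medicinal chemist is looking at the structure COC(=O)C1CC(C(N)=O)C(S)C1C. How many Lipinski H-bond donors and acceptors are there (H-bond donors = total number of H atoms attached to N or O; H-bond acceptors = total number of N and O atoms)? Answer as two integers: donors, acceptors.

Donors: find every N or O and count the H atoms it carries.
  atom 2 (O): bond orders sum to 2 → 0 H
  atom 4 (O): bond orders sum to 2 → 0 H
  atom 9 (N): bond orders sum to 1 → 2 H
  atom 10 (O): bond orders sum to 2 → 0 H
Lipinski HBD = 2.
Acceptors: N atoms = 1, O atoms = 3 → HBA = 4.

2, 4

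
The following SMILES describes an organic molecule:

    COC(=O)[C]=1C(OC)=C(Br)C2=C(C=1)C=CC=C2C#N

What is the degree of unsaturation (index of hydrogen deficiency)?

10

Degree of unsaturation = (number of rings) + (number of π bonds).
Ring closures in the SMILES: 2.
π bonds: 6 double bonds (each 1 DoU), 1 triple bond (each 2 DoU) → 8 DoU from unsaturation.
Total DoU = 2 + 8 = 10.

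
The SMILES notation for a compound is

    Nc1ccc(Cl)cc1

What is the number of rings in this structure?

1

In SMILES, each pair of matching ring-closure digits denotes one ring-closing bond; the number of such bonds equals the number of independent rings.
Ring-closure bonds here: 1.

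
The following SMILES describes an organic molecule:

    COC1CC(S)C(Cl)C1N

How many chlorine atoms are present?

Scan the SMILES for Cl atoms (remember two-letter symbols like Cl and Br are single atoms).
Chlorine count: 1.

1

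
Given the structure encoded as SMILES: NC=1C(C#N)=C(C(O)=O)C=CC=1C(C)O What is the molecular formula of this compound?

C10H10N2O3

Walk through each heavy atom and fill implicit hydrogens from standard valence (C 4, N 3, O 2, S 2, halogen 1):
  atom 1: N, bond orders sum to 1 (valence 3) → 2 H
  atom 2: C, bond orders sum to 4 (valence 4) → 0 H
  atom 3: C, bond orders sum to 4 (valence 4) → 0 H
  atom 4: C, bond orders sum to 4 (valence 4) → 0 H
  atom 5: N, bond orders sum to 3 (valence 3) → 0 H
  atom 6: C, bond orders sum to 4 (valence 4) → 0 H
  atom 7: C, bond orders sum to 4 (valence 4) → 0 H
  atom 8: O, bond orders sum to 1 (valence 2) → 1 H
  atom 9: O, bond orders sum to 2 (valence 2) → 0 H
  atom 10: C, bond orders sum to 3 (valence 4) → 1 H
  atom 11: C, bond orders sum to 3 (valence 4) → 1 H
  atom 12: C, bond orders sum to 4 (valence 4) → 0 H
  atom 13: C, bond orders sum to 3 (valence 4) → 1 H
  atom 14: C, bond orders sum to 1 (valence 4) → 3 H
  atom 15: O, bond orders sum to 1 (valence 2) → 1 H
Totals → C:10, H:10, N:2, O:3.
In Hill order: C10H10N2O3.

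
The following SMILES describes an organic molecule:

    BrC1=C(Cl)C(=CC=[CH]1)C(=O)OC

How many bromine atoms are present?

1

Scan the SMILES for Br atoms (remember two-letter symbols like Cl and Br are single atoms).
Bromine count: 1.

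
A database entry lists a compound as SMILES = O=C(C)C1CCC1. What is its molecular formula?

C6H10O

Walk through each heavy atom and fill implicit hydrogens from standard valence (C 4, N 3, O 2, S 2, halogen 1):
  atom 1: O, bond orders sum to 2 (valence 2) → 0 H
  atom 2: C, bond orders sum to 4 (valence 4) → 0 H
  atom 3: C, bond orders sum to 1 (valence 4) → 3 H
  atom 4: C, bond orders sum to 3 (valence 4) → 1 H
  atom 5: C, bond orders sum to 2 (valence 4) → 2 H
  atom 6: C, bond orders sum to 2 (valence 4) → 2 H
  atom 7: C, bond orders sum to 2 (valence 4) → 2 H
Totals → C:6, H:10, O:1.
In Hill order: C6H10O.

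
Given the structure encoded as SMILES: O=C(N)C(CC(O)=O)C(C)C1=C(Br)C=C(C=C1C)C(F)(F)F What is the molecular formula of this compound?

C14H15BrF3NO3

Walk through each heavy atom and fill implicit hydrogens from standard valence (C 4, N 3, O 2, S 2, halogen 1):
  atom 1: O, bond orders sum to 2 (valence 2) → 0 H
  atom 2: C, bond orders sum to 4 (valence 4) → 0 H
  atom 3: N, bond orders sum to 1 (valence 3) → 2 H
  atom 4: C, bond orders sum to 3 (valence 4) → 1 H
  atom 5: C, bond orders sum to 2 (valence 4) → 2 H
  atom 6: C, bond orders sum to 4 (valence 4) → 0 H
  atom 7: O, bond orders sum to 1 (valence 2) → 1 H
  atom 8: O, bond orders sum to 2 (valence 2) → 0 H
  atom 9: C, bond orders sum to 3 (valence 4) → 1 H
  atom 10: C, bond orders sum to 1 (valence 4) → 3 H
  atom 11: C, bond orders sum to 4 (valence 4) → 0 H
  atom 12: C, bond orders sum to 4 (valence 4) → 0 H
  atom 13: Br (halogen, monovalent) → 0 H
  atom 14: C, bond orders sum to 3 (valence 4) → 1 H
  atom 15: C, bond orders sum to 4 (valence 4) → 0 H
  atom 16: C, bond orders sum to 3 (valence 4) → 1 H
  atom 17: C, bond orders sum to 4 (valence 4) → 0 H
  atom 18: C, bond orders sum to 1 (valence 4) → 3 H
  atom 19: C, bond orders sum to 4 (valence 4) → 0 H
  atom 20: F (halogen, monovalent) → 0 H
  atom 21: F (halogen, monovalent) → 0 H
  atom 22: F (halogen, monovalent) → 0 H
Totals → C:14, H:15, Br:1, F:3, N:1, O:3.
In Hill order: C14H15BrF3NO3.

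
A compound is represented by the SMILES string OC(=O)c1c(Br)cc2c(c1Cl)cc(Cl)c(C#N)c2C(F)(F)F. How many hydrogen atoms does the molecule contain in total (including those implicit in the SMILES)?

Walk through each heavy atom and fill implicit hydrogens from standard valence (C 4, N 3, O 2, S 2, halogen 1); for lowercase aromatic atoms, an aromatic c carries 1 H when it has two neighbours and 0 H with three, and aromatic n carries 0 H:
  atom 1: O, bond orders sum to 1 (valence 2) → 1 H
  atom 2: C, bond orders sum to 4 (valence 4) → 0 H
  atom 3: O, bond orders sum to 2 (valence 2) → 0 H
  atom 4: aromatic c, 3 neighbours → 0 H
  atom 5: aromatic c, 3 neighbours → 0 H
  atom 6: Br (halogen, monovalent) → 0 H
  atom 7: aromatic c, 2 neighbours → 1 H
  atom 8: aromatic c, 3 neighbours → 0 H
  atom 9: aromatic c, 3 neighbours → 0 H
  atom 10: aromatic c, 3 neighbours → 0 H
  atom 11: Cl (halogen, monovalent) → 0 H
  atom 12: aromatic c, 2 neighbours → 1 H
  atom 13: aromatic c, 3 neighbours → 0 H
  atom 14: Cl (halogen, monovalent) → 0 H
  atom 15: aromatic c, 3 neighbours → 0 H
  atom 16: C, bond orders sum to 4 (valence 4) → 0 H
  atom 17: N, bond orders sum to 3 (valence 3) → 0 H
  atom 18: aromatic c, 3 neighbours → 0 H
  atom 19: C, bond orders sum to 4 (valence 4) → 0 H
  atom 20: F (halogen, monovalent) → 0 H
  atom 21: F (halogen, monovalent) → 0 H
  atom 22: F (halogen, monovalent) → 0 H
Total hydrogens: 3.

3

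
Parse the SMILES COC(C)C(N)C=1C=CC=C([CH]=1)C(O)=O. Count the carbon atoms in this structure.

11

Count every carbon token in the SMILES (each C, including those in ring-closure positions and inside branches).
Carbon count: 11.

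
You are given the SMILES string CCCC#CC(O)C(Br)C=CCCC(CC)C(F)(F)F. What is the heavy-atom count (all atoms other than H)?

20

Every atom symbol written in the SMILES (organic subset) is one heavy atom; implicit H are not written.
Heavy atoms by element → Br:1, C:15, F:3, O:1.
Total: 20.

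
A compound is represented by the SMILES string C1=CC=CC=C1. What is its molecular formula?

C6H6

Walk through each heavy atom and fill implicit hydrogens from standard valence (C 4, N 3, O 2, S 2, halogen 1):
  atom 1: C, bond orders sum to 3 (valence 4) → 1 H
  atom 2: C, bond orders sum to 3 (valence 4) → 1 H
  atom 3: C, bond orders sum to 3 (valence 4) → 1 H
  atom 4: C, bond orders sum to 3 (valence 4) → 1 H
  atom 5: C, bond orders sum to 3 (valence 4) → 1 H
  atom 6: C, bond orders sum to 3 (valence 4) → 1 H
Totals → C:6, H:6.
In Hill order: C6H6.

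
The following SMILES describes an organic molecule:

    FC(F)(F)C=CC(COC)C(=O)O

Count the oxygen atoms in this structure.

3

Scan the SMILES for O atoms (remember two-letter symbols like Cl and Br are single atoms).
Oxygen count: 3.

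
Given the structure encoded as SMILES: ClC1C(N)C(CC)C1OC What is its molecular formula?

C7H14ClNO

Walk through each heavy atom and fill implicit hydrogens from standard valence (C 4, N 3, O 2, S 2, halogen 1):
  atom 1: Cl (halogen, monovalent) → 0 H
  atom 2: C, bond orders sum to 3 (valence 4) → 1 H
  atom 3: C, bond orders sum to 3 (valence 4) → 1 H
  atom 4: N, bond orders sum to 1 (valence 3) → 2 H
  atom 5: C, bond orders sum to 3 (valence 4) → 1 H
  atom 6: C, bond orders sum to 2 (valence 4) → 2 H
  atom 7: C, bond orders sum to 1 (valence 4) → 3 H
  atom 8: C, bond orders sum to 3 (valence 4) → 1 H
  atom 9: O, bond orders sum to 2 (valence 2) → 0 H
  atom 10: C, bond orders sum to 1 (valence 4) → 3 H
Totals → C:7, H:14, Cl:1, N:1, O:1.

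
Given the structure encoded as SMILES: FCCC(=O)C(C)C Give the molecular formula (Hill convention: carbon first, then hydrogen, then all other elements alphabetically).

C6H11FO

Walk through each heavy atom and fill implicit hydrogens from standard valence (C 4, N 3, O 2, S 2, halogen 1):
  atom 1: F (halogen, monovalent) → 0 H
  atom 2: C, bond orders sum to 2 (valence 4) → 2 H
  atom 3: C, bond orders sum to 2 (valence 4) → 2 H
  atom 4: C, bond orders sum to 4 (valence 4) → 0 H
  atom 5: O, bond orders sum to 2 (valence 2) → 0 H
  atom 6: C, bond orders sum to 3 (valence 4) → 1 H
  atom 7: C, bond orders sum to 1 (valence 4) → 3 H
  atom 8: C, bond orders sum to 1 (valence 4) → 3 H
Totals → C:6, H:11, F:1, O:1.
In Hill order: C6H11FO.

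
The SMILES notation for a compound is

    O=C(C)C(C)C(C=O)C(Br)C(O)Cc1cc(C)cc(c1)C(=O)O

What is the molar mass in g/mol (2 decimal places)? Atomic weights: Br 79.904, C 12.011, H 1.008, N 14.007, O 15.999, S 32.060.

385.25 g/mol

First, the molecular formula is C17H21BrO5 (counting implicit H from valence).
  Br: 1 × 79.904 = 79.904
  C: 17 × 12.011 = 204.187
  H: 21 × 1.008 = 21.168
  O: 5 × 15.999 = 79.995
Sum: 1×79.904 + 17×12.011 + 21×1.008 + 5×15.999 = 385.254 → 385.25 g/mol.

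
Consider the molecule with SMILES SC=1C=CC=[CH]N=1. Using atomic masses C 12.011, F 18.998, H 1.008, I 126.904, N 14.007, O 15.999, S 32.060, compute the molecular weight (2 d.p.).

111.16 g/mol

First, the molecular formula is C5H5NS (counting implicit H from valence).
  C: 5 × 12.011 = 60.055
  H: 5 × 1.008 = 5.040
  N: 1 × 14.007 = 14.007
  S: 1 × 32.060 = 32.060
Sum: 5×12.011 + 5×1.008 + 1×14.007 + 1×32.060 = 111.162 → 111.16 g/mol.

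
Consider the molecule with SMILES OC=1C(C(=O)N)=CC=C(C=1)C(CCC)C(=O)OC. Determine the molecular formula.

C13H17NO4

Walk through each heavy atom and fill implicit hydrogens from standard valence (C 4, N 3, O 2, S 2, halogen 1):
  atom 1: O, bond orders sum to 1 (valence 2) → 1 H
  atom 2: C, bond orders sum to 4 (valence 4) → 0 H
  atom 3: C, bond orders sum to 4 (valence 4) → 0 H
  atom 4: C, bond orders sum to 4 (valence 4) → 0 H
  atom 5: O, bond orders sum to 2 (valence 2) → 0 H
  atom 6: N, bond orders sum to 1 (valence 3) → 2 H
  atom 7: C, bond orders sum to 3 (valence 4) → 1 H
  atom 8: C, bond orders sum to 3 (valence 4) → 1 H
  atom 9: C, bond orders sum to 4 (valence 4) → 0 H
  atom 10: C, bond orders sum to 3 (valence 4) → 1 H
  atom 11: C, bond orders sum to 3 (valence 4) → 1 H
  atom 12: C, bond orders sum to 2 (valence 4) → 2 H
  atom 13: C, bond orders sum to 2 (valence 4) → 2 H
  atom 14: C, bond orders sum to 1 (valence 4) → 3 H
  atom 15: C, bond orders sum to 4 (valence 4) → 0 H
  atom 16: O, bond orders sum to 2 (valence 2) → 0 H
  atom 17: O, bond orders sum to 2 (valence 2) → 0 H
  atom 18: C, bond orders sum to 1 (valence 4) → 3 H
Totals → C:13, H:17, N:1, O:4.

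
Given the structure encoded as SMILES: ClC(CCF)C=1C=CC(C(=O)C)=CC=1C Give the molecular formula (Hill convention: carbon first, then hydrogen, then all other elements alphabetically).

Walk through each heavy atom and fill implicit hydrogens from standard valence (C 4, N 3, O 2, S 2, halogen 1):
  atom 1: Cl (halogen, monovalent) → 0 H
  atom 2: C, bond orders sum to 3 (valence 4) → 1 H
  atom 3: C, bond orders sum to 2 (valence 4) → 2 H
  atom 4: C, bond orders sum to 2 (valence 4) → 2 H
  atom 5: F (halogen, monovalent) → 0 H
  atom 6: C, bond orders sum to 4 (valence 4) → 0 H
  atom 7: C, bond orders sum to 3 (valence 4) → 1 H
  atom 8: C, bond orders sum to 3 (valence 4) → 1 H
  atom 9: C, bond orders sum to 4 (valence 4) → 0 H
  atom 10: C, bond orders sum to 4 (valence 4) → 0 H
  atom 11: O, bond orders sum to 2 (valence 2) → 0 H
  atom 12: C, bond orders sum to 1 (valence 4) → 3 H
  atom 13: C, bond orders sum to 3 (valence 4) → 1 H
  atom 14: C, bond orders sum to 4 (valence 4) → 0 H
  atom 15: C, bond orders sum to 1 (valence 4) → 3 H
Totals → C:12, H:14, Cl:1, F:1, O:1.
In Hill order: C12H14ClFO.

C12H14ClFO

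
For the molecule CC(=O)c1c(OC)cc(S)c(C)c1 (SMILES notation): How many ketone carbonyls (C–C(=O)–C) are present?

1

The ketone motif appears at heavy-atom position 2 in the SMILES.
Other groups present: 1 ether, 1 thiol.
Ketone count: 1.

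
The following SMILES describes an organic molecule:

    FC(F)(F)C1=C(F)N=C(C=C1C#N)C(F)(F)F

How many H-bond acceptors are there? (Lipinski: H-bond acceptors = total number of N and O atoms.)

N atoms: 2; O atoms: 0.
Lipinski HBA = 2 + 0 = 2.

2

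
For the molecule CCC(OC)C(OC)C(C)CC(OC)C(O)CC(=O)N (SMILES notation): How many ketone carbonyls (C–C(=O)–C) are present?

Scan the SMILES for the ketone motif — none present.
Groups that are present: 1 amide, 3 ether, 1 hydroxyl.

0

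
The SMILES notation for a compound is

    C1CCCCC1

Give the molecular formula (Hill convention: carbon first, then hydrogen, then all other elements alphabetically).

C6H12

Walk through each heavy atom and fill implicit hydrogens from standard valence (C 4, N 3, O 2, S 2, halogen 1):
  atom 1: C, bond orders sum to 2 (valence 4) → 2 H
  atom 2: C, bond orders sum to 2 (valence 4) → 2 H
  atom 3: C, bond orders sum to 2 (valence 4) → 2 H
  atom 4: C, bond orders sum to 2 (valence 4) → 2 H
  atom 5: C, bond orders sum to 2 (valence 4) → 2 H
  atom 6: C, bond orders sum to 2 (valence 4) → 2 H
Totals → C:6, H:12.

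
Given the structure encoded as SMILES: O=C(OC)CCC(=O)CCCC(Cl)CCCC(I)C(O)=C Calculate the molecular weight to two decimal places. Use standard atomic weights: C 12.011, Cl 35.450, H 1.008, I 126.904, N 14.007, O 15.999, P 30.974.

First, the molecular formula is C15H24ClIO4 (counting implicit H from valence).
  C: 15 × 12.011 = 180.165
  Cl: 1 × 35.450 = 35.450
  H: 24 × 1.008 = 24.192
  I: 1 × 126.904 = 126.904
  O: 4 × 15.999 = 63.996
Sum: 15×12.011 + 1×35.450 + 24×1.008 + 1×126.904 + 4×15.999 = 430.707 → 430.71 g/mol.

430.71 g/mol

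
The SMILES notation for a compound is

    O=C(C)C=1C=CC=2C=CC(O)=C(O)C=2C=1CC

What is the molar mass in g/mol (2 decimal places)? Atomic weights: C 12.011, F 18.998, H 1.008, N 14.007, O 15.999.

First, the molecular formula is C14H14O3 (counting implicit H from valence).
  C: 14 × 12.011 = 168.154
  H: 14 × 1.008 = 14.112
  O: 3 × 15.999 = 47.997
Sum: 14×12.011 + 14×1.008 + 3×15.999 = 230.263 → 230.26 g/mol.

230.26 g/mol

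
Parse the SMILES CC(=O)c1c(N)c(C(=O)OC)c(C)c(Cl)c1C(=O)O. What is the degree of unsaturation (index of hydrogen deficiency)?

7

Molecular formula: C12H12ClNO5.
DoU = (2C + 2 + N − H − X) / 2, where X is the halogen count and O/S are ignored.
    = (2·12 + 2 + 1 − 12 − 1) / 2 = 14 / 2 = 7.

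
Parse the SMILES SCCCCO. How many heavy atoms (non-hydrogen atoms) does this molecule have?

6

Every atom symbol written in the SMILES (organic subset) is one heavy atom; implicit H are not written.
Heavy atoms by element → C:4, O:1, S:1.
Total: 6.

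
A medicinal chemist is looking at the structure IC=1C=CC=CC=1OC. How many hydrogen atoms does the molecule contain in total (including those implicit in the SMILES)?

7

Walk through each heavy atom and fill implicit hydrogens from standard valence (C 4, N 3, O 2, S 2, halogen 1):
  atom 1: I (halogen, monovalent) → 0 H
  atom 2: C, bond orders sum to 4 (valence 4) → 0 H
  atom 3: C, bond orders sum to 3 (valence 4) → 1 H
  atom 4: C, bond orders sum to 3 (valence 4) → 1 H
  atom 5: C, bond orders sum to 3 (valence 4) → 1 H
  atom 6: C, bond orders sum to 3 (valence 4) → 1 H
  atom 7: C, bond orders sum to 4 (valence 4) → 0 H
  atom 8: O, bond orders sum to 2 (valence 2) → 0 H
  atom 9: C, bond orders sum to 1 (valence 4) → 3 H
Total hydrogens: 7.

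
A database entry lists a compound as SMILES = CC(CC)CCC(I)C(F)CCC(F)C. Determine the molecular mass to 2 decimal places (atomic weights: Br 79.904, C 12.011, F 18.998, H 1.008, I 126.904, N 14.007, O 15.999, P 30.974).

First, the molecular formula is C12H23F2I (counting implicit H from valence).
  C: 12 × 12.011 = 144.132
  F: 2 × 18.998 = 37.996
  H: 23 × 1.008 = 23.184
  I: 1 × 126.904 = 126.904
Sum: 12×12.011 + 2×18.998 + 23×1.008 + 1×126.904 = 332.216 → 332.22 g/mol.

332.22 g/mol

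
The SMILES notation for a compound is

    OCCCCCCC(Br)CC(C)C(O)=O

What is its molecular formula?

C11H21BrO3

Walk through each heavy atom and fill implicit hydrogens from standard valence (C 4, N 3, O 2, S 2, halogen 1):
  atom 1: O, bond orders sum to 1 (valence 2) → 1 H
  atom 2: C, bond orders sum to 2 (valence 4) → 2 H
  atom 3: C, bond orders sum to 2 (valence 4) → 2 H
  atom 4: C, bond orders sum to 2 (valence 4) → 2 H
  atom 5: C, bond orders sum to 2 (valence 4) → 2 H
  atom 6: C, bond orders sum to 2 (valence 4) → 2 H
  atom 7: C, bond orders sum to 2 (valence 4) → 2 H
  atom 8: C, bond orders sum to 3 (valence 4) → 1 H
  atom 9: Br (halogen, monovalent) → 0 H
  atom 10: C, bond orders sum to 2 (valence 4) → 2 H
  atom 11: C, bond orders sum to 3 (valence 4) → 1 H
  atom 12: C, bond orders sum to 1 (valence 4) → 3 H
  atom 13: C, bond orders sum to 4 (valence 4) → 0 H
  atom 14: O, bond orders sum to 1 (valence 2) → 1 H
  atom 15: O, bond orders sum to 2 (valence 2) → 0 H
Totals → C:11, H:21, Br:1, O:3.
In Hill order: C11H21BrO3.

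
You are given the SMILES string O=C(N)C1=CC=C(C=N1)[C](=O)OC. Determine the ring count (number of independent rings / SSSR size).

1

In SMILES, each pair of matching ring-closure digits denotes one ring-closing bond; the number of such bonds equals the number of independent rings.
Ring-closure bonds here: 1.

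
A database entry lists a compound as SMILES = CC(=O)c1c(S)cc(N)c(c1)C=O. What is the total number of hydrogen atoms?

9

Walk through each heavy atom and fill implicit hydrogens from standard valence (C 4, N 3, O 2, S 2, halogen 1); for lowercase aromatic atoms, an aromatic c carries 1 H when it has two neighbours and 0 H with three, and aromatic n carries 0 H:
  atom 1: C, bond orders sum to 1 (valence 4) → 3 H
  atom 2: C, bond orders sum to 4 (valence 4) → 0 H
  atom 3: O, bond orders sum to 2 (valence 2) → 0 H
  atom 4: aromatic c, 3 neighbours → 0 H
  atom 5: aromatic c, 3 neighbours → 0 H
  atom 6: S, bond orders sum to 1 (valence 2) → 1 H
  atom 7: aromatic c, 2 neighbours → 1 H
  atom 8: aromatic c, 3 neighbours → 0 H
  atom 9: N, bond orders sum to 1 (valence 3) → 2 H
  atom 10: aromatic c, 3 neighbours → 0 H
  atom 11: aromatic c, 2 neighbours → 1 H
  atom 12: C, bond orders sum to 3 (valence 4) → 1 H
  atom 13: O, bond orders sum to 2 (valence 2) → 0 H
Total hydrogens: 9.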